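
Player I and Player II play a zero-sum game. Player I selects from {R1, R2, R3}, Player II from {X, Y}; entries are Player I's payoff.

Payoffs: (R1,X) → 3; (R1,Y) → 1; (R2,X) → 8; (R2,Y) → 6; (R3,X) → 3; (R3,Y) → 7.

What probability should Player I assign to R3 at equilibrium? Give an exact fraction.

Row minima: R1 → 1, R2 → 6, R3 → 3; maximin = 6.
Column maxima: X → 8, Y → 7; minimax = 7.
6 ≠ 7, so there is no saddle point; optimal play is mixed.
R1 is strictly dominated by R2, so Player I never plays it.
On the remaining 2×2 (R2, R3 vs X, Y):
Let Player I play R2 with probability p. Expected payoff against X: 8p + 3(1−p) = 5p + 3; against Y: 6p + 7(1−p) = −p + 7.
Setting these equal: 5p + 3 = −p + 7 ⇒ 6p = 4 ⇒ p = 2/3, and the value is (5)·(2/3) + 3 = 19/3.
For Player II: with q = P(X), equating R2's and R3's payoffs gives 2q + 6 = −4q + 7 ⇒ q = 1/6.

1/3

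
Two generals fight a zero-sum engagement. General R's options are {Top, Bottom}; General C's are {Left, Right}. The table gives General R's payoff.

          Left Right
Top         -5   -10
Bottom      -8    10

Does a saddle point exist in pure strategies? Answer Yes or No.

No

Row minima: Top → -10, Bottom → -8; maximin = -8.
Column maxima: Left → -5, Right → 10; minimax = -5.
-8 ≠ -5, so no pure-strategy equilibrium exists.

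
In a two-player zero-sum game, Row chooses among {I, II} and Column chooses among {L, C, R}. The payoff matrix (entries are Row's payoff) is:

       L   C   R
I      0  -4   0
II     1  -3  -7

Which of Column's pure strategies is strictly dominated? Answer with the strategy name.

C holds Row's payoff strictly below L in every row: -4 < 0, -3 < 1.
So L is strictly dominated for Column.

L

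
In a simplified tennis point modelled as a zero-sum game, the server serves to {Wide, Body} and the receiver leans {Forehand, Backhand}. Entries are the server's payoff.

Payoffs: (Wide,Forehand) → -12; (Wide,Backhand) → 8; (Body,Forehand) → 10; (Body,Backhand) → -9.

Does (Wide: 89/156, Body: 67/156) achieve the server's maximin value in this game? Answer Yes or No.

No

Against Forehand this mix gives (89/156)·(-12) + (67/156)·10 = -199/78.
Against Backhand this mix gives (89/156)·8 + (67/156)·(-9) = 109/156.
The receiver will play Forehand, holding the server to -199/78. Shifting weight toward the row that does better against Forehand would raise this floor (the equalizing mix achieves -28/39 against both Forehand and Backhand), so the proposed strategy is not optimal.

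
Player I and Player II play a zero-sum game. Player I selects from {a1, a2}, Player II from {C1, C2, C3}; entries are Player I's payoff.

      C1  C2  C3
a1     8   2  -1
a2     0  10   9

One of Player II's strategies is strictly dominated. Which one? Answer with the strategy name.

C2

C3 holds Player I's payoff strictly below C2 in every row: -1 < 2, 9 < 10.
So C2 is strictly dominated for Player II.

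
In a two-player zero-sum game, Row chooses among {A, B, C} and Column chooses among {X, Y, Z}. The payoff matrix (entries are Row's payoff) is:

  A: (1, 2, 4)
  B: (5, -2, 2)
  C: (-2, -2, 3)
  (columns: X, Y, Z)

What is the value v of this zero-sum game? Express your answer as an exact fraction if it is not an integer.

3/2

Row minima: A → 1, B → -2, C → -2; maximin = 1.
Column maxima: X → 5, Y → 2, Z → 4; minimax = 2.
1 ≠ 2, so there is no saddle point; optimal play is mixed.
C is strictly dominated by A, so Row never plays it.
Z is strictly dominated by Y (it gives Row strictly more in every row), so Column never plays it.
On the remaining 2×2 (A, B vs X, Y):
Let Row play A with probability p. Expected payoff against X: 1p + 5(1−p) = −4p + 5; against Y: 2p + (-2)(1−p) = 4p − 2.
Setting these equal: −4p + 5 = 4p − 2 ⇒ −8p = -7 ⇒ p = 7/8, and the value is (-4)·(7/8) + 5 = 3/2.
For Column: with q = P(X), equating A's and B's payoffs gives −q + 2 = 7q − 2 ⇒ q = 1/2.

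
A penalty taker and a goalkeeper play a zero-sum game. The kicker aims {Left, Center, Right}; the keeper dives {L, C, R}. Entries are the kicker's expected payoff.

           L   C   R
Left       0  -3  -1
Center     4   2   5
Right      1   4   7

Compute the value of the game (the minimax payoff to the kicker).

14/5

Row minima: Left → -3, Center → 2, Right → 1; maximin = 2.
Column maxima: L → 4, C → 4, R → 7; minimax = 4.
2 ≠ 4, so there is no saddle point; optimal play is mixed.
Left is strictly dominated by Center, so the kicker never plays it.
With Left eliminated, R is strictly dominated by L (it gives the kicker strictly more in every remaining row), so the keeper never plays it.
On the remaining 2×2 (Center, Right vs L, C):
Let the kicker play Center with probability p. Expected payoff against L: 4p + 1(1−p) = 3p + 1; against C: 2p + 4(1−p) = −2p + 4.
Setting these equal: 3p + 1 = −2p + 4 ⇒ 5p = 3 ⇒ p = 3/5, and the value is (3)·(3/5) + 1 = 14/5.
For the keeper: with q = P(L), equating Center's and Right's payoffs gives 2q + 2 = −3q + 4 ⇒ q = 2/5.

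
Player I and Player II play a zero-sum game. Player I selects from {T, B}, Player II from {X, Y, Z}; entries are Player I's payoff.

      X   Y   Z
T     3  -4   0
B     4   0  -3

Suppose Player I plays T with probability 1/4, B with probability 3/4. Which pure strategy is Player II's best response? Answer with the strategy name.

Z

If Player II plays X, Player I's expected payoff is (1/4)·3 + (3/4)·4 = 15/4.
If Player II plays Y, Player I's expected payoff is (1/4)·(-4) + (3/4)·0 = -1.
If Player II plays Z, Player I's expected payoff is (1/4)·0 + (3/4)·(-3) = -9/4.
Player II minimizes Player I's payoff; the smallest is -9/4, so the best response is Z.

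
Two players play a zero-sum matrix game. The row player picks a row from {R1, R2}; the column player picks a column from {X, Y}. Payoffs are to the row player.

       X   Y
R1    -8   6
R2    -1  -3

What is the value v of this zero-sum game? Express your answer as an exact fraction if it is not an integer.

-15/8

Row minima: R1 → -8, R2 → -3; maximin = -3.
Column maxima: X → -1, Y → 6; minimax = -1.
-3 ≠ -1, so there is no saddle point; optimal play is mixed.
Let the row player play R1 with probability p. Expected payoff against X: (-8)p + (-1)(1−p) = −7p − 1; against Y: 6p + (-3)(1−p) = 9p − 3.
Setting these equal: −7p − 1 = 9p − 3 ⇒ −16p = -2 ⇒ p = 1/8, and the value is (-7)·(1/8) − 1 = -15/8.
For the column player: with q = P(X), equating R1's and R2's payoffs gives −14q + 6 = 2q − 3 ⇒ q = 9/16.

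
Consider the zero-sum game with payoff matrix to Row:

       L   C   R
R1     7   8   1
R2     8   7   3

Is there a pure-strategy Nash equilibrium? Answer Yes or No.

Yes

Row minima: R1 → 1, R2 → 3; maximin = 3.
Column maxima: L → 8, C → 8, R → 3; minimax = 3.
maximin = minimax = 3, so a saddle point exists.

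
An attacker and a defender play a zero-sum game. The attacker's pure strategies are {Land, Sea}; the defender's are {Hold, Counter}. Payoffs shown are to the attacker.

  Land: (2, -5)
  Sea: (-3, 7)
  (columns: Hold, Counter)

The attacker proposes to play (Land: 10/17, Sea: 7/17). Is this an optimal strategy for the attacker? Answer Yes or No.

Against Hold this mix gives (10/17)·2 + (7/17)·(-3) = -1/17.
Against Counter this mix gives (10/17)·(-5) + (7/17)·7 = -1/17.
All of the defender's active replies (Hold, Counter) yield -1/17, and no column does worse for the attacker. The mix makes the defender indifferent and guarantees -1/17, so it is optimal.

Yes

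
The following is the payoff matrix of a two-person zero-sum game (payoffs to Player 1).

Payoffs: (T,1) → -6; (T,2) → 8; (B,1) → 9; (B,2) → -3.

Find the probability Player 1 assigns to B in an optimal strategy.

7/13

Row minima: T → -6, B → -3; maximin = -3.
Column maxima: 1 → 9, 2 → 8; minimax = 8.
-3 ≠ 8, so there is no saddle point; optimal play is mixed.
Let Player 1 play T with probability p. Expected payoff against 1: (-6)p + 9(1−p) = −15p + 9; against 2: 8p + (-3)(1−p) = 11p − 3.
Setting these equal: −15p + 9 = 11p − 3 ⇒ −26p = -12 ⇒ p = 6/13, and the value is (-15)·(6/13) + 9 = 27/13.
For Player 2: with q = P(1), equating T's and B's payoffs gives −14q + 8 = 12q − 3 ⇒ q = 11/26.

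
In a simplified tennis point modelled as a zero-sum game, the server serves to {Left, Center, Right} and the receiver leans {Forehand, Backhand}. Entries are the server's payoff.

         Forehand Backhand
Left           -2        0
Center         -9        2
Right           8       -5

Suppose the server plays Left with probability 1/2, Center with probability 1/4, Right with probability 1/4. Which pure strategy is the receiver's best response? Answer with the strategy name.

If the receiver plays Forehand, the server's expected payoff is (1/2)·(-2) + (1/4)·(-9) + (1/4)·8 = -5/4.
If the receiver plays Backhand, the server's expected payoff is (1/2)·0 + (1/4)·2 + (1/4)·(-5) = -3/4.
The receiver minimizes the server's payoff; the smallest is -5/4, so the best response is Forehand.

Forehand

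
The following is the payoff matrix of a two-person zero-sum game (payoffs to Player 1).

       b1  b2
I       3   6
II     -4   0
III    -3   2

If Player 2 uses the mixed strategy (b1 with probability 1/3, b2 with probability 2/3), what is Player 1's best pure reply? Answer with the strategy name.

Expected payoff of I: (1/3)·3 + (2/3)·6 = 5.
Expected payoff of II: (1/3)·(-4) + (2/3)·0 = -4/3.
Expected payoff of III: (1/3)·(-3) + (2/3)·2 = 1/3.
The largest is 5, so Player 1's best response is I.

I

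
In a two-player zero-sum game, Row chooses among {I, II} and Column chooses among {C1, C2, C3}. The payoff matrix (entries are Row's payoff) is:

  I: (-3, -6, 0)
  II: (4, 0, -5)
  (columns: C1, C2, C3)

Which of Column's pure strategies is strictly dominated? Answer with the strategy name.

C1

C2 holds Row's payoff strictly below C1 in every row: -6 < -3, 0 < 4.
So C1 is strictly dominated for Column.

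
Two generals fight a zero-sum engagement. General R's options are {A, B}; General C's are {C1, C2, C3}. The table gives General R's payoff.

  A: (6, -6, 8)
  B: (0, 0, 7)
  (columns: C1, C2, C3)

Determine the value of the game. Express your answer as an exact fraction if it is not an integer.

Row minima: A → -6, B → 0; maximin = 0.
Column maxima: C1 → 6, C2 → 0, C3 → 8; minimax = 0.
Since maximin = minimax = 0, there is a saddle point and the value is 0.

0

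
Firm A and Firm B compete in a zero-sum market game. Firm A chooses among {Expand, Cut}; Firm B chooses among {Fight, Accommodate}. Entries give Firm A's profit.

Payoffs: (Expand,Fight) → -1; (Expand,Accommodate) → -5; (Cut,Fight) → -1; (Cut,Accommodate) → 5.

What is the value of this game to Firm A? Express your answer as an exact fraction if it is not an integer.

Row minima: Expand → -5, Cut → -1; maximin = -1.
Column maxima: Fight → -1, Accommodate → 5; minimax = -1.
Since maximin = minimax = -1, there is a saddle point and the value is -1.

-1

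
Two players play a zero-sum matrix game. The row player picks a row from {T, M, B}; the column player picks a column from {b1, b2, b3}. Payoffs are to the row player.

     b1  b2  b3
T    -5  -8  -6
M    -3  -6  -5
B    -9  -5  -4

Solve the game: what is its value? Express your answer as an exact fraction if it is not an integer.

-39/7

Row minima: T → -8, M → -6, B → -9; maximin = -6.
Column maxima: b1 → -3, b2 → -5, b3 → -4; minimax = -5.
-6 ≠ -5, so there is no saddle point; optimal play is mixed.
T is strictly dominated by M, so the row player never plays it.
b3 is strictly dominated by b2 (it gives the row player strictly more in every row), so the column player never plays it.
On the remaining 2×2 (M, B vs b1, b2):
Let the row player play M with probability p. Expected payoff against b1: (-3)p + (-9)(1−p) = 6p − 9; against b2: (-6)p + (-5)(1−p) = −p − 5.
Setting these equal: 6p − 9 = −p − 5 ⇒ 7p = 4 ⇒ p = 4/7, and the value is (6)·(4/7) − 9 = -39/7.
For the column player: with q = P(b1), equating M's and B's payoffs gives 3q − 6 = −4q − 5 ⇒ q = 1/7.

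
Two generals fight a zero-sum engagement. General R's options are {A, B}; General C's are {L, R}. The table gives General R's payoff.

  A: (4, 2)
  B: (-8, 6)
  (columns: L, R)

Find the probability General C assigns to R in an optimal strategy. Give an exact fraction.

3/4

Row minima: A → 2, B → -8; maximin = 2.
Column maxima: L → 4, R → 6; minimax = 4.
2 ≠ 4, so there is no saddle point; optimal play is mixed.
Let General R play A with probability p. Expected payoff against L: 4p + (-8)(1−p) = 12p − 8; against R: 2p + 6(1−p) = −4p + 6.
Setting these equal: 12p − 8 = −4p + 6 ⇒ 16p = 14 ⇒ p = 7/8, and the value is (12)·(7/8) − 8 = 5/2.
For General C: with q = P(L), equating A's and B's payoffs gives 2q + 2 = −14q + 6 ⇒ q = 1/4.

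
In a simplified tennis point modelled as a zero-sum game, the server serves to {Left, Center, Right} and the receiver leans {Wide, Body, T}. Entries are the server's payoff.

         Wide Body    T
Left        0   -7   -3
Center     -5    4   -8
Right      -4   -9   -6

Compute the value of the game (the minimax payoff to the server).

Row minima: Left → -7, Center → -8, Right → -9; maximin = -7.
Column maxima: Wide → 0, Body → 4, T → -3; minimax = -3.
-7 ≠ -3, so there is no saddle point; optimal play is mixed.
Right is strictly dominated by Left, so the server never plays it.
Wide is strictly dominated by T (it gives the server strictly more in every row), so the receiver never plays it.
On the remaining 2×2 (Left, Center vs Body, T):
Let the server play Left with probability p. Expected payoff against Body: (-7)p + 4(1−p) = −11p + 4; against T: (-3)p + (-8)(1−p) = 5p − 8.
Setting these equal: −11p + 4 = 5p − 8 ⇒ −16p = -12 ⇒ p = 3/4, and the value is (-11)·(3/4) + 4 = -17/4.
For the receiver: with q = P(Body), equating Left's and Center's payoffs gives −4q − 3 = 12q − 8 ⇒ q = 5/16.

-17/4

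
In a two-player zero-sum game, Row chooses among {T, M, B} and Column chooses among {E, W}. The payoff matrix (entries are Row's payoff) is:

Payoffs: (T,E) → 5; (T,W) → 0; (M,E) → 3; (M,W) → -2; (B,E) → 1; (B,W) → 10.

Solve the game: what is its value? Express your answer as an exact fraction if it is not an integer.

Row minima: T → 0, M → -2, B → 1; maximin = 1.
Column maxima: E → 5, W → 10; minimax = 5.
1 ≠ 5, so there is no saddle point; optimal play is mixed.
M is strictly dominated by T, so Row never plays it.
On the remaining 2×2 (T, B vs E, W):
Let Row play T with probability p. Expected payoff against E: 5p + 1(1−p) = 4p + 1; against W: 0p + 10(1−p) = −10p + 10.
Setting these equal: 4p + 1 = −10p + 10 ⇒ 14p = 9 ⇒ p = 9/14, and the value is (4)·(9/14) + 1 = 25/7.
For Column: with q = P(E), equating T's and B's payoffs gives 5q = −9q + 10 ⇒ q = 5/7.

25/7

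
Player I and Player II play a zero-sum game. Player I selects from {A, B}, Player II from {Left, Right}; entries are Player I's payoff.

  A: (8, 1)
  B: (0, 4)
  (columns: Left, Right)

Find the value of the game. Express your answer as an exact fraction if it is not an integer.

Row minima: A → 1, B → 0; maximin = 1.
Column maxima: Left → 8, Right → 4; minimax = 4.
1 ≠ 4, so there is no saddle point; optimal play is mixed.
Let Player I play A with probability p. Expected payoff against Left: 8p + 0(1−p) = 8p; against Right: 1p + 4(1−p) = −3p + 4.
Setting these equal: 8p = −3p + 4 ⇒ 11p = 4 ⇒ p = 4/11, and the value is (8)·(4/11) = 32/11.
For Player II: with q = P(Left), equating A's and B's payoffs gives 7q + 1 = −4q + 4 ⇒ q = 3/11.

32/11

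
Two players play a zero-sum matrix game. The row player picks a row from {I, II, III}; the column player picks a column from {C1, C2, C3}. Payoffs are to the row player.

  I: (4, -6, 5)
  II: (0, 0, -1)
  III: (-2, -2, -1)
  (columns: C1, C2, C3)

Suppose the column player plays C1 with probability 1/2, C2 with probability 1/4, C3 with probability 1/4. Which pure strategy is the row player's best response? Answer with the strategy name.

Expected payoff of I: (1/2)·4 + (1/4)·(-6) + (1/4)·5 = 7/4.
Expected payoff of II: (1/2)·0 + (1/4)·0 + (1/4)·(-1) = -1/4.
Expected payoff of III: (1/2)·(-2) + (1/4)·(-2) + (1/4)·(-1) = -7/4.
The largest is 7/4, so the row player's best response is I.

I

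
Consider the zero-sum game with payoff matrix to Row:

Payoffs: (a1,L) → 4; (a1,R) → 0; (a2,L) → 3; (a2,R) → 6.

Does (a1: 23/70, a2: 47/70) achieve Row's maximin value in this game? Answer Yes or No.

Against L this mix gives (23/70)·4 + (47/70)·3 = 233/70.
Against R this mix gives (23/70)·0 + (47/70)·6 = 141/35.
Column will play L, holding Row to 233/70. Shifting weight toward the row that does better against L would raise this floor (the equalizing mix achieves 24/7 against both L and R), so the proposed strategy is not optimal.

No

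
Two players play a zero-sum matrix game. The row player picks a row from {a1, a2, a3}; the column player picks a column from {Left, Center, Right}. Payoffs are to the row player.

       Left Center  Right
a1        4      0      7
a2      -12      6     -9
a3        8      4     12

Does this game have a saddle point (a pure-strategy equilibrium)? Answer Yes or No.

Row minima: a1 → 0, a2 → -12, a3 → 4; maximin = 4.
Column maxima: Left → 8, Center → 6, Right → 12; minimax = 6.
4 ≠ 6, so no pure-strategy equilibrium exists.

No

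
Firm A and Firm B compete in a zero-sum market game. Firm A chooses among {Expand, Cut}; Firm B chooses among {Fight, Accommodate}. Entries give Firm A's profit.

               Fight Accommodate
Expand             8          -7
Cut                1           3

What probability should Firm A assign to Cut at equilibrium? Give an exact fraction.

15/17

Row minima: Expand → -7, Cut → 1; maximin = 1.
Column maxima: Fight → 8, Accommodate → 3; minimax = 3.
1 ≠ 3, so there is no saddle point; optimal play is mixed.
Let Firm A play Expand with probability p. Expected payoff against Fight: 8p + 1(1−p) = 7p + 1; against Accommodate: (-7)p + 3(1−p) = −10p + 3.
Setting these equal: 7p + 1 = −10p + 3 ⇒ 17p = 2 ⇒ p = 2/17, and the value is (7)·(2/17) + 1 = 31/17.
For Firm B: with q = P(Fight), equating Expand's and Cut's payoffs gives 15q − 7 = −2q + 3 ⇒ q = 10/17.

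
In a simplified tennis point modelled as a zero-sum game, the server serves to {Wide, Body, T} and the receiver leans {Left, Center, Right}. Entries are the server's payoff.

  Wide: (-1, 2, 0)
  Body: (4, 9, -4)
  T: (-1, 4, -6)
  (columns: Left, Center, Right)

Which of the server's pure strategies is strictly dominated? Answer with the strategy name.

Body gives a strictly higher payoff than T against every column: 4 > -1, 9 > 4, -4 > -6.
So T is strictly dominated and the server never plays it.

T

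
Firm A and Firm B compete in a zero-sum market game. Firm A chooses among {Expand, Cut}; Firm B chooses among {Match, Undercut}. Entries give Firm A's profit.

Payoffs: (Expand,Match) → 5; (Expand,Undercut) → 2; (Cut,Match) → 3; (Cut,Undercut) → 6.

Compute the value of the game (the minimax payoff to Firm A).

4

Row minima: Expand → 2, Cut → 3; maximin = 3.
Column maxima: Match → 5, Undercut → 6; minimax = 5.
3 ≠ 5, so there is no saddle point; optimal play is mixed.
Let Firm A play Expand with probability p. Expected payoff against Match: 5p + 3(1−p) = 2p + 3; against Undercut: 2p + 6(1−p) = −4p + 6.
Setting these equal: 2p + 3 = −4p + 6 ⇒ 6p = 3 ⇒ p = 1/2, and the value is (2)·(1/2) + 3 = 4.
For Firm B: with q = P(Match), equating Expand's and Cut's payoffs gives 3q + 2 = −3q + 6 ⇒ q = 2/3.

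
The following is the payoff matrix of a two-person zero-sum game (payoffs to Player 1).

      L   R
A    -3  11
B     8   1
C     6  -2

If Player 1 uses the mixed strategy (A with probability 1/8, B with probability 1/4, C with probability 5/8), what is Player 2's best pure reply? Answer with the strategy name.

R

If Player 2 plays L, Player 1's expected payoff is (1/8)·(-3) + (1/4)·8 + (5/8)·6 = 43/8.
If Player 2 plays R, Player 1's expected payoff is (1/8)·11 + (1/4)·1 + (5/8)·(-2) = 3/8.
Player 2 minimizes Player 1's payoff; the smallest is 3/8, so the best response is R.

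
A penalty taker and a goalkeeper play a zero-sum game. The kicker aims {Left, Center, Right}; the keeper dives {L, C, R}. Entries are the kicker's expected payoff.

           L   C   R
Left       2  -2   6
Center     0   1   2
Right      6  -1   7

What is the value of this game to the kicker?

Row minima: Left → -2, Center → 0, Right → -1; maximin = 0.
Column maxima: L → 6, C → 1, R → 7; minimax = 1.
0 ≠ 1, so there is no saddle point; optimal play is mixed.
Left is strictly dominated by Right, so the kicker never plays it.
R is strictly dominated by L (it gives the kicker strictly more in every row), so the keeper never plays it.
On the remaining 2×2 (Center, Right vs L, C):
Let the kicker play Center with probability p. Expected payoff against L: 0p + 6(1−p) = −6p + 6; against C: 1p + (-1)(1−p) = 2p − 1.
Setting these equal: −6p + 6 = 2p − 1 ⇒ −8p = -7 ⇒ p = 7/8, and the value is (-6)·(7/8) + 6 = 3/4.
For the keeper: with q = P(L), equating Center's and Right's payoffs gives −q + 1 = 7q − 1 ⇒ q = 1/4.

3/4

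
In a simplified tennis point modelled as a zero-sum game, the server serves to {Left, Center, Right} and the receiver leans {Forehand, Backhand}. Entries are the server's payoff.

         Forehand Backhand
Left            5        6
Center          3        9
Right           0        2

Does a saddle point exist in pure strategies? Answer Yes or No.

Row minima: Left → 5, Center → 3, Right → 0; maximin = 5.
Column maxima: Forehand → 5, Backhand → 9; minimax = 5.
maximin = minimax = 5, so a saddle point exists.

Yes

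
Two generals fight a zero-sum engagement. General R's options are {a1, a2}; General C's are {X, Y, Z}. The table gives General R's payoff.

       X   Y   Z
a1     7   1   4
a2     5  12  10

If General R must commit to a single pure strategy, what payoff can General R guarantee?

Row minima: a1 → 1, a2 → 5.
The best of these is 5.

5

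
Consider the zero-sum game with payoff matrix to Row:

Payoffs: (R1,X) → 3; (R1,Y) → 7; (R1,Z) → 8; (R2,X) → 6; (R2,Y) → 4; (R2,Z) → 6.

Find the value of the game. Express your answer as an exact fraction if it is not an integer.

Row minima: R1 → 3, R2 → 4; maximin = 4.
Column maxima: X → 6, Y → 7, Z → 8; minimax = 6.
4 ≠ 6, so there is no saddle point; optimal play is mixed.
Z is strictly dominated by Y (it gives Row strictly more in every row), so Column never plays it.
On the remaining 2×2 (R1, R2 vs X, Y):
Let Row play R1 with probability p. Expected payoff against X: 3p + 6(1−p) = −3p + 6; against Y: 7p + 4(1−p) = 3p + 4.
Setting these equal: −3p + 6 = 3p + 4 ⇒ −6p = -2 ⇒ p = 1/3, and the value is (-3)·(1/3) + 6 = 5.
For Column: with q = P(X), equating R1's and R2's payoffs gives −4q + 7 = 2q + 4 ⇒ q = 1/2.

5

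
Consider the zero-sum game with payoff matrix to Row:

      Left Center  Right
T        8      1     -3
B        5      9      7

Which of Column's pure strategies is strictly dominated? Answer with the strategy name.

Right holds Row's payoff strictly below Center in every row: -3 < 1, 7 < 9.
So Center is strictly dominated for Column.

Center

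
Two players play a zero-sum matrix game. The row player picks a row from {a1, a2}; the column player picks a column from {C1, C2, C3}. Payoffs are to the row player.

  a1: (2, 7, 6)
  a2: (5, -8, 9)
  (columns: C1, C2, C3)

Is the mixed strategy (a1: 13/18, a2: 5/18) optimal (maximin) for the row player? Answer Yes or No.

Yes

Against C1 this mix gives (13/18)·2 + (5/18)·5 = 17/6.
Against C2 this mix gives (13/18)·7 + (5/18)·(-8) = 17/6.
Against C3 this mix gives (13/18)·6 + (5/18)·9 = 41/6.
All of the column player's active replies (C1, C2) yield 17/6, and no column does worse for the row player. The mix makes the column player indifferent and guarantees 17/6, so it is optimal.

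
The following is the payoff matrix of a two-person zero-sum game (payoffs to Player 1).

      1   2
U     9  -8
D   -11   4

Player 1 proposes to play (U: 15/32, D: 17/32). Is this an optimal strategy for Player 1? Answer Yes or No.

Against 1 this mix gives (15/32)·9 + (17/32)·(-11) = -13/8.
Against 2 this mix gives (15/32)·(-8) + (17/32)·4 = -13/8.
All of Player 2's active replies (1, 2) yield -13/8, and no column does worse for Player 1. The mix makes Player 2 indifferent and guarantees -13/8, so it is optimal.

Yes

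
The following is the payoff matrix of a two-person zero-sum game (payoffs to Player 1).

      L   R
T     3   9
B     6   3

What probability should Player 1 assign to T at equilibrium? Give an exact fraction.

Row minima: T → 3, B → 3; maximin = 3.
Column maxima: L → 6, R → 9; minimax = 6.
3 ≠ 6, so there is no saddle point; optimal play is mixed.
Let Player 1 play T with probability p. Expected payoff against L: 3p + 6(1−p) = −3p + 6; against R: 9p + 3(1−p) = 6p + 3.
Setting these equal: −3p + 6 = 6p + 3 ⇒ −9p = -3 ⇒ p = 1/3, and the value is (-3)·(1/3) + 6 = 5.
For Player 2: with q = P(L), equating T's and B's payoffs gives −6q + 9 = 3q + 3 ⇒ q = 2/3.

1/3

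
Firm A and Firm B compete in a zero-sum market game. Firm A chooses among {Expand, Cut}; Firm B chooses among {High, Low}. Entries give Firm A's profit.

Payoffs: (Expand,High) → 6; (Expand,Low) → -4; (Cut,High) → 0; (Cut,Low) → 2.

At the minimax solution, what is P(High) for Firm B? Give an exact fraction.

1/2

Row minima: Expand → -4, Cut → 0; maximin = 0.
Column maxima: High → 6, Low → 2; minimax = 2.
0 ≠ 2, so there is no saddle point; optimal play is mixed.
Let Firm A play Expand with probability p. Expected payoff against High: 6p + 0(1−p) = 6p; against Low: (-4)p + 2(1−p) = −6p + 2.
Setting these equal: 6p = −6p + 2 ⇒ 12p = 2 ⇒ p = 1/6, and the value is (6)·(1/6) = 1.
For Firm B: with q = P(High), equating Expand's and Cut's payoffs gives 10q − 4 = −2q + 2 ⇒ q = 1/2.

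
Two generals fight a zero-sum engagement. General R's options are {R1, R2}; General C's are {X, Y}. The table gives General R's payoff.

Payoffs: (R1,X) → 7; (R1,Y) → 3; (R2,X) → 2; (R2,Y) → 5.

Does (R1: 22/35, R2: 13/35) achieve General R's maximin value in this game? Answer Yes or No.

Against X this mix gives (22/35)·7 + (13/35)·2 = 36/7.
Against Y this mix gives (22/35)·3 + (13/35)·5 = 131/35.
General C will play Y, holding General R to 131/35. Shifting weight toward the row that does better against Y would raise this floor (the equalizing mix achieves 29/7 against both Y and X), so the proposed strategy is not optimal.

No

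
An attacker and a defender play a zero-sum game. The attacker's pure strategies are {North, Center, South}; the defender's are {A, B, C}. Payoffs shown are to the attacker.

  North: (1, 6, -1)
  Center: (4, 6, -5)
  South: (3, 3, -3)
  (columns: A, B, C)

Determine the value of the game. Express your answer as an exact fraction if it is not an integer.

-1

Row minima: North → -1, Center → -5, South → -3; maximin = -1.
Column maxima: A → 4, B → 6, C → -1; minimax = -1.
Since maximin = minimax = -1, there is a saddle point and the value is -1.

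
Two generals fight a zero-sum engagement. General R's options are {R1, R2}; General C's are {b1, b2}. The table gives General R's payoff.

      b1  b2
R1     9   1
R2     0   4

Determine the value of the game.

3

Row minima: R1 → 1, R2 → 0; maximin = 1.
Column maxima: b1 → 9, b2 → 4; minimax = 4.
1 ≠ 4, so there is no saddle point; optimal play is mixed.
Let General R play R1 with probability p. Expected payoff against b1: 9p + 0(1−p) = 9p; against b2: 1p + 4(1−p) = −3p + 4.
Setting these equal: 9p = −3p + 4 ⇒ 12p = 4 ⇒ p = 1/3, and the value is (9)·(1/3) = 3.
For General C: with q = P(b1), equating R1's and R2's payoffs gives 8q + 1 = −4q + 4 ⇒ q = 1/4.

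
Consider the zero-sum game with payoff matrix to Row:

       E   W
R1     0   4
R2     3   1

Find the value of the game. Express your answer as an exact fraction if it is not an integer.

Row minima: R1 → 0, R2 → 1; maximin = 1.
Column maxima: E → 3, W → 4; minimax = 3.
1 ≠ 3, so there is no saddle point; optimal play is mixed.
Let Row play R1 with probability p. Expected payoff against E: 0p + 3(1−p) = −3p + 3; against W: 4p + 1(1−p) = 3p + 1.
Setting these equal: −3p + 3 = 3p + 1 ⇒ −6p = -2 ⇒ p = 1/3, and the value is (-3)·(1/3) + 3 = 2.
For Column: with q = P(E), equating R1's and R2's payoffs gives −4q + 4 = 2q + 1 ⇒ q = 1/2.

2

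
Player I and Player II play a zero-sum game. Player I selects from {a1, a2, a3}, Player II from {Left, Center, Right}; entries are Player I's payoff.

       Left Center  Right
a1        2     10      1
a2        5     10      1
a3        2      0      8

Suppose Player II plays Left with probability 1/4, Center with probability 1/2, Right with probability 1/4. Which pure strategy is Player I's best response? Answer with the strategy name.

a2

Expected payoff of a1: (1/4)·2 + (1/2)·10 + (1/4)·1 = 23/4.
Expected payoff of a2: (1/4)·5 + (1/2)·10 + (1/4)·1 = 13/2.
Expected payoff of a3: (1/4)·2 + (1/2)·0 + (1/4)·8 = 5/2.
The largest is 13/2, so Player I's best response is a2.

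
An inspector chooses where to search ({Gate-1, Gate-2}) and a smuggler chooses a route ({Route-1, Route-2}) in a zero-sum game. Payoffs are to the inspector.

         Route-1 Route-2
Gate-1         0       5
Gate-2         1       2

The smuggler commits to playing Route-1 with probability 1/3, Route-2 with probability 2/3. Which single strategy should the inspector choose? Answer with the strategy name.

Gate-1

Expected payoff of Gate-1: (1/3)·0 + (2/3)·5 = 10/3.
Expected payoff of Gate-2: (1/3)·1 + (2/3)·2 = 5/3.
The largest is 10/3, so the inspector's best response is Gate-1.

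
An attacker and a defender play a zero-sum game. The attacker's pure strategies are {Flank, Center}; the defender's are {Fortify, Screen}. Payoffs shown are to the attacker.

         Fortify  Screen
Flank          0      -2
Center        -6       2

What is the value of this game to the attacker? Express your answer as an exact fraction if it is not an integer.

Row minima: Flank → -2, Center → -6; maximin = -2.
Column maxima: Fortify → 0, Screen → 2; minimax = 0.
-2 ≠ 0, so there is no saddle point; optimal play is mixed.
Let the attacker play Flank with probability p. Expected payoff against Fortify: 0p + (-6)(1−p) = 6p − 6; against Screen: (-2)p + 2(1−p) = −4p + 2.
Setting these equal: 6p − 6 = −4p + 2 ⇒ 10p = 8 ⇒ p = 4/5, and the value is (6)·(4/5) − 6 = -6/5.
For the defender: with q = P(Fortify), equating Flank's and Center's payoffs gives 2q − 2 = −8q + 2 ⇒ q = 2/5.

-6/5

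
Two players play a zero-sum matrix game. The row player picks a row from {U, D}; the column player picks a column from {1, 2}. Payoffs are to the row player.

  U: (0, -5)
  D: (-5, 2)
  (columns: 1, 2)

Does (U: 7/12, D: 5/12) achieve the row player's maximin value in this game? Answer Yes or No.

Against 1 this mix gives (7/12)·0 + (5/12)·(-5) = -25/12.
Against 2 this mix gives (7/12)·(-5) + (5/12)·2 = -25/12.
All of the column player's active replies (1, 2) yield -25/12, and no column does worse for the row player. The mix makes the column player indifferent and guarantees -25/12, so it is optimal.

Yes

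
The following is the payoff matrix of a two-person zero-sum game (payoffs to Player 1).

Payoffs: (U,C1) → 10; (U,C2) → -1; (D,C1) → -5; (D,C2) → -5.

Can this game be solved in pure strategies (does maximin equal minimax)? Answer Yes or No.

Yes

Row minima: U → -1, D → -5; maximin = -1.
Column maxima: C1 → 10, C2 → -1; minimax = -1.
maximin = minimax = -1, so a saddle point exists.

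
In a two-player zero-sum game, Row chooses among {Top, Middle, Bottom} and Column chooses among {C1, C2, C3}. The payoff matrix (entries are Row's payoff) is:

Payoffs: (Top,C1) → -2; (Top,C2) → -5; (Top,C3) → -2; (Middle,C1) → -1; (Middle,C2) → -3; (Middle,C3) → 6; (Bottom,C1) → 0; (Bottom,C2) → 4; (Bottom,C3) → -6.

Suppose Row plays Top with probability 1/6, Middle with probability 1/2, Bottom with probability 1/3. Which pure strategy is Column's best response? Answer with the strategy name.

C2

If Column plays C1, Row's expected payoff is (1/6)·(-2) + (1/2)·(-1) + (1/3)·0 = -5/6.
If Column plays C2, Row's expected payoff is (1/6)·(-5) + (1/2)·(-3) + (1/3)·4 = -1.
If Column plays C3, Row's expected payoff is (1/6)·(-2) + (1/2)·6 + (1/3)·(-6) = 2/3.
Column minimizes Row's payoff; the smallest is -1, so the best response is C2.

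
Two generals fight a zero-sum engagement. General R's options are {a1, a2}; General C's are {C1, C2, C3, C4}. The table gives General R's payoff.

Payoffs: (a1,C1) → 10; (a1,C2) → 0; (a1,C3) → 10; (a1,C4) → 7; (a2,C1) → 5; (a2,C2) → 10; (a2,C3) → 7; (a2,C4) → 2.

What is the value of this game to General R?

14/3

Row minima: a1 → 0, a2 → 2; maximin = 2.
Column maxima: C1 → 10, C2 → 10, C3 → 10, C4 → 7; minimax = 7.
2 ≠ 7, so there is no saddle point; optimal play is mixed.
C1 is strictly dominated by C4 (it gives General R strictly more in every row), so General C never plays it.
C3 is strictly dominated by C4 (it gives General R strictly more in every row), so General C never plays it.
On the remaining 2×2 (a1, a2 vs C2, C4):
Let General R play a1 with probability p. Expected payoff against C2: 0p + 10(1−p) = −10p + 10; against C4: 7p + 2(1−p) = 5p + 2.
Setting these equal: −10p + 10 = 5p + 2 ⇒ −15p = -8 ⇒ p = 8/15, and the value is (-10)·(8/15) + 10 = 14/3.
For General C: with q = P(C2), equating a1's and a2's payoffs gives −7q + 7 = 8q + 2 ⇒ q = 1/3.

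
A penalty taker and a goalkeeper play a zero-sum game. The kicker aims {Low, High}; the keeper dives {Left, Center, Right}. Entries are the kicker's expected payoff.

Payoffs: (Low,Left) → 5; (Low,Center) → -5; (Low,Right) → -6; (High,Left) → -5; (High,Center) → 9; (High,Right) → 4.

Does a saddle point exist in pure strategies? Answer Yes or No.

No

Row minima: Low → -6, High → -5; maximin = -5.
Column maxima: Left → 5, Center → 9, Right → 4; minimax = 4.
-5 ≠ 4, so no pure-strategy equilibrium exists.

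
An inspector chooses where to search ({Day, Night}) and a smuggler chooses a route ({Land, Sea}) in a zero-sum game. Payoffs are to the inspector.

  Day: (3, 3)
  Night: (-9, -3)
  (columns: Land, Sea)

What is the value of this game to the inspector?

3

Row minima: Day → 3, Night → -9; maximin = 3.
Column maxima: Land → 3, Sea → 3; minimax = 3.
Since maximin = minimax = 3, there is a saddle point and the value is 3.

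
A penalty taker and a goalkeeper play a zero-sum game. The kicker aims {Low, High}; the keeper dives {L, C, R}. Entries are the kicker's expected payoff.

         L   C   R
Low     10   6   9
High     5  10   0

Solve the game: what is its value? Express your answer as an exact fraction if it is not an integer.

90/13

Row minima: Low → 6, High → 0; maximin = 6.
Column maxima: L → 10, C → 10, R → 9; minimax = 9.
6 ≠ 9, so there is no saddle point; optimal play is mixed.
L is strictly dominated by R (it gives the kicker strictly more in every row), so the keeper never plays it.
On the remaining 2×2 (Low, High vs C, R):
Let the kicker play Low with probability p. Expected payoff against C: 6p + 10(1−p) = −4p + 10; against R: 9p + 0(1−p) = 9p.
Setting these equal: −4p + 10 = 9p ⇒ −13p = -10 ⇒ p = 10/13, and the value is (-4)·(10/13) + 10 = 90/13.
For the keeper: with q = P(C), equating Low's and High's payoffs gives −3q + 9 = 10q ⇒ q = 9/13.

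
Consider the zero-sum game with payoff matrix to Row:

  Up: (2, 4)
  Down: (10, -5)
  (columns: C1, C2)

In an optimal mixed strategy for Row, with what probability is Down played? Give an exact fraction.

2/17

Row minima: Up → 2, Down → -5; maximin = 2.
Column maxima: C1 → 10, C2 → 4; minimax = 4.
2 ≠ 4, so there is no saddle point; optimal play is mixed.
Let Row play Up with probability p. Expected payoff against C1: 2p + 10(1−p) = −8p + 10; against C2: 4p + (-5)(1−p) = 9p − 5.
Setting these equal: −8p + 10 = 9p − 5 ⇒ −17p = -15 ⇒ p = 15/17, and the value is (-8)·(15/17) + 10 = 50/17.
For Column: with q = P(C1), equating Up's and Down's payoffs gives −2q + 4 = 15q − 5 ⇒ q = 9/17.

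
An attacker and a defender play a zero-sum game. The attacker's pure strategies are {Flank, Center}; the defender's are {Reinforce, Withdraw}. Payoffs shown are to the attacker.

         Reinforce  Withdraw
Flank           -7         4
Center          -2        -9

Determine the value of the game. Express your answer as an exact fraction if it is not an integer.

-71/18

Row minima: Flank → -7, Center → -9; maximin = -7.
Column maxima: Reinforce → -2, Withdraw → 4; minimax = -2.
-7 ≠ -2, so there is no saddle point; optimal play is mixed.
Let the attacker play Flank with probability p. Expected payoff against Reinforce: (-7)p + (-2)(1−p) = −5p − 2; against Withdraw: 4p + (-9)(1−p) = 13p − 9.
Setting these equal: −5p − 2 = 13p − 9 ⇒ −18p = -7 ⇒ p = 7/18, and the value is (-5)·(7/18) − 2 = -71/18.
For the defender: with q = P(Reinforce), equating Flank's and Center's payoffs gives −11q + 4 = 7q − 9 ⇒ q = 13/18.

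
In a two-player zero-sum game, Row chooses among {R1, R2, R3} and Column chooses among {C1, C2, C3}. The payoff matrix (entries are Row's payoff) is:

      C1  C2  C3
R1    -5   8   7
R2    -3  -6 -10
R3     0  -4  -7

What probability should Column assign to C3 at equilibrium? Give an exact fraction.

Row minima: R1 → -5, R2 → -10, R3 → -7; maximin = -5.
Column maxima: C1 → 0, C2 → 8, C3 → 7; minimax = 0.
-5 ≠ 0, so there is no saddle point; optimal play is mixed.
R2 is strictly dominated by R3, so Row never plays it.
C2 is strictly dominated by C3 (it gives Row strictly more in every row), so Column never plays it.
On the remaining 2×2 (R1, R3 vs C1, C3):
Let Row play R1 with probability p. Expected payoff against C1: (-5)p + 0(1−p) = −5p; against C3: 7p + (-7)(1−p) = 14p − 7.
Setting these equal: −5p = 14p − 7 ⇒ −19p = -7 ⇒ p = 7/19, and the value is (-5)·(7/19) = -35/19.
For Column: with q = P(C1), equating R1's and R3's payoffs gives −12q + 7 = 7q − 7 ⇒ q = 14/19.

5/19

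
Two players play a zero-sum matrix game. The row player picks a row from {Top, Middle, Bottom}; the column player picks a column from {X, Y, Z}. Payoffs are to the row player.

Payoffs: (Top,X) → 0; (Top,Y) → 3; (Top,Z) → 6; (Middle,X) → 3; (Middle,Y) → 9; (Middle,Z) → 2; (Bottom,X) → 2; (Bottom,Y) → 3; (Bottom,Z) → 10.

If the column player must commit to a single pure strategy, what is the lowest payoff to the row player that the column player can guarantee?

3

Column maxima: X → 3, Y → 9, Z → 10.
The smallest of these is 3.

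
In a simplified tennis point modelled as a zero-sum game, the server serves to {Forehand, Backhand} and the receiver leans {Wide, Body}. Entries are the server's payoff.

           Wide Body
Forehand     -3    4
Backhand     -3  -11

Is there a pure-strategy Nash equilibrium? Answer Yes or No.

Yes

Row minima: Forehand → -3, Backhand → -11; maximin = -3.
Column maxima: Wide → -3, Body → 4; minimax = -3.
maximin = minimax = -3, so a saddle point exists.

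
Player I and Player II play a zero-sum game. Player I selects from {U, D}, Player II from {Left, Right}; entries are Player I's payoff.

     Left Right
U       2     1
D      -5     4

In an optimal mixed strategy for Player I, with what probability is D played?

Row minima: U → 1, D → -5; maximin = 1.
Column maxima: Left → 2, Right → 4; minimax = 2.
1 ≠ 2, so there is no saddle point; optimal play is mixed.
Let Player I play U with probability p. Expected payoff against Left: 2p + (-5)(1−p) = 7p − 5; against Right: 1p + 4(1−p) = −3p + 4.
Setting these equal: 7p − 5 = −3p + 4 ⇒ 10p = 9 ⇒ p = 9/10, and the value is (7)·(9/10) − 5 = 13/10.
For Player II: with q = P(Left), equating U's and D's payoffs gives q + 1 = −9q + 4 ⇒ q = 3/10.

1/10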